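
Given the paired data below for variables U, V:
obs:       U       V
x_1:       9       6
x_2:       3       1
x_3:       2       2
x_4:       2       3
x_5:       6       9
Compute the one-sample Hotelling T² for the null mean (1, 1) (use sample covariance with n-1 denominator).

Step 1 — sample mean vector:
  mean(U) = (9 + 3 + 2 + 2 + 6) / 5 = 22/5 = 4.4
  mean(V) = (6 + 1 + 2 + 3 + 9) / 5 = 21/5 = 4.2
  x̄ = (4.4, 4.2),  deviation x̄ - mu_0 = (4.4, 4.2) - (1, 1) = (3.4, 3.2).

Step 2 — sample covariance matrix, S[i,j] = (1/(n-1)) · Σ_k (x_{k,i} - mean_i) · (x_{k,j} - mean_j), divisor n-1 = 4:
  S[U,U] = ((4.6)·(4.6) + (-1.4)·(-1.4) + (-2.4)·(-2.4) + (-2.4)·(-2.4) + (1.6)·(1.6)) / 4 = 37.2/4 = 9.3
  S[U,V] = ((4.6)·(1.8) + (-1.4)·(-3.2) + (-2.4)·(-2.2) + (-2.4)·(-1.2) + (1.6)·(4.8)) / 4 = 28.6/4 = 7.15
  S[V,V] = ((1.8)·(1.8) + (-3.2)·(-3.2) + (-2.2)·(-2.2) + (-1.2)·(-1.2) + (4.8)·(4.8)) / 4 = 42.8/4 = 10.7
  S = [[9.3, 7.15],
 [7.15, 10.7]].

Step 3 — invert S. det(S) = 9.3·10.7 - (7.15)² = 48.3875.
  S^{-1} = (1/det) · [[d, -b], [-b, a]] = [[0.2211, -0.1478],
 [-0.1478, 0.1922]].

Step 4 — quadratic form (x̄ - mu_0)^T · S^{-1} · (x̄ - mu_0):
  S^{-1} · (x̄ - mu_0) = (0.279, 0.1126),
  (x̄ - mu_0)^T · [...] = (3.4)·(0.279) + (3.2)·(0.1126) = 1.309.

Step 5 — scale by n: T² = 5 · 1.309 = 6.5451.

T² ≈ 6.5451


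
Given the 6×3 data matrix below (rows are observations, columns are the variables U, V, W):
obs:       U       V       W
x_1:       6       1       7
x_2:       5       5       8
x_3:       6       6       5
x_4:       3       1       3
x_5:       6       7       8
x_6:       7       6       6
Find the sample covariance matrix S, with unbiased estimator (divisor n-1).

Step 1 — column means:
  mean(U) = (6 + 5 + 6 + 3 + 6 + 7) / 6 = 33/6 = 5.5
  mean(V) = (1 + 5 + 6 + 1 + 7 + 6) / 6 = 26/6 = 4.3333
  mean(W) = (7 + 8 + 5 + 3 + 8 + 6) / 6 = 37/6 = 6.1667

Step 2 — sample covariance S[i,j] = (1/(n-1)) · Σ_k (x_{k,i} - mean_i) · (x_{k,j} - mean_j), with n-1 = 5.
  S[U,U] = ((0.5)·(0.5) + (-0.5)·(-0.5) + (0.5)·(0.5) + (-2.5)·(-2.5) + (0.5)·(0.5) + (1.5)·(1.5)) / 5 = 9.5/5 = 1.9
  S[U,V] = ((0.5)·(-3.3333) + (-0.5)·(0.6667) + (0.5)·(1.6667) + (-2.5)·(-3.3333) + (0.5)·(2.6667) + (1.5)·(1.6667)) / 5 = 11/5 = 2.2
  S[U,W] = ((0.5)·(0.8333) + (-0.5)·(1.8333) + (0.5)·(-1.1667) + (-2.5)·(-3.1667) + (0.5)·(1.8333) + (1.5)·(-0.1667)) / 5 = 7.5/5 = 1.5
  S[V,V] = ((-3.3333)·(-3.3333) + (0.6667)·(0.6667) + (1.6667)·(1.6667) + (-3.3333)·(-3.3333) + (2.6667)·(2.6667) + (1.6667)·(1.6667)) / 5 = 35.3333/5 = 7.0667
  S[V,W] = ((-3.3333)·(0.8333) + (0.6667)·(1.8333) + (1.6667)·(-1.1667) + (-3.3333)·(-3.1667) + (2.6667)·(1.8333) + (1.6667)·(-0.1667)) / 5 = 11.6667/5 = 2.3333
  S[W,W] = ((0.8333)·(0.8333) + (1.8333)·(1.8333) + (-1.1667)·(-1.1667) + (-3.1667)·(-3.1667) + (1.8333)·(1.8333) + (-0.1667)·(-0.1667)) / 5 = 18.8333/5 = 3.7667

S is symmetric (S[j,i] = S[i,j]). Assembling:

S = [[1.9, 2.2, 1.5],
 [2.2, 7.0667, 2.3333],
 [1.5, 2.3333, 3.7667]]


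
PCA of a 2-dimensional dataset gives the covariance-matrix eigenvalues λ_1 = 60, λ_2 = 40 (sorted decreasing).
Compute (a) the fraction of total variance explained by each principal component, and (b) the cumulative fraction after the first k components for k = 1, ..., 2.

Step 1 — total variance = trace(Sigma) = Σ λ_i = 60 + 40 = 100.

Step 2 — fraction explained by component i = λ_i / Σ λ:
  PC1: 60/100 = 0.6
  PC2: 40/100 = 0.4

Step 3 — cumulative fraction after k components = (λ_1 + ... + λ_k) / Σ λ:
  k = 1: 60/100 = 0.6
  k = 2: (60 + 40)/100 = 100/100 = 1

Summary (fraction, with percent):

explained: PC1 0.6 (60%), PC2 0.4 (40%);  cumulative: 0.6, 1


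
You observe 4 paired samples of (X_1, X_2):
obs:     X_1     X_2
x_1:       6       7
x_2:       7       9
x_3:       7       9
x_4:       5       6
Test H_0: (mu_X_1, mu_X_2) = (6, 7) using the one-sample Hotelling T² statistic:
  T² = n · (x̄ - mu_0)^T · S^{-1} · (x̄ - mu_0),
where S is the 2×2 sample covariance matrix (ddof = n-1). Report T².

Step 1 — sample mean vector:
  mean(X_1) = (6 + 7 + 7 + 5) / 4 = 25/4 = 6.25
  mean(X_2) = (7 + 9 + 9 + 6) / 4 = 31/4 = 7.75
  x̄ = (6.25, 7.75),  deviation x̄ - mu_0 = (6.25, 7.75) - (6, 7) = (0.25, 0.75).

Step 2 — sample covariance matrix, S[i,j] = (1/(n-1)) · Σ_k (x_{k,i} - mean_i) · (x_{k,j} - mean_j), divisor n-1 = 3:
  S[X_1,X_1] = ((-0.25)·(-0.25) + (0.75)·(0.75) + (0.75)·(0.75) + (-1.25)·(-1.25)) / 3 = 2.75/3 = 0.9167
  S[X_1,X_2] = ((-0.25)·(-0.75) + (0.75)·(1.25) + (0.75)·(1.25) + (-1.25)·(-1.75)) / 3 = 4.25/3 = 1.4167
  S[X_2,X_2] = ((-0.75)·(-0.75) + (1.25)·(1.25) + (1.25)·(1.25) + (-1.75)·(-1.75)) / 3 = 6.75/3 = 2.25
  S = [[0.9167, 1.4167],
 [1.4167, 2.25]].

Step 3 — invert S. det(S) = 0.9167·2.25 - (1.4167)² = 0.0556.
  S^{-1} = (1/det) · [[d, -b], [-b, a]] = [[40.5, -25.5],
 [-25.5, 16.5]].

Step 4 — quadratic form (x̄ - mu_0)^T · S^{-1} · (x̄ - mu_0):
  S^{-1} · (x̄ - mu_0) = (-9, 6),
  (x̄ - mu_0)^T · [...] = (0.25)·(-9) + (0.75)·(6) = 2.25.

Step 5 — scale by n: T² = 4 · 2.25 = 9.

T² ≈ 9


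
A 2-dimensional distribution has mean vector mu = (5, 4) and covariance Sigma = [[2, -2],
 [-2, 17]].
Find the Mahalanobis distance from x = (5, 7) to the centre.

Step 1 — centre the observation: (x - mu) = (0, 3).

Step 2 — invert Sigma. det(Sigma) = 2·17 - (-2)² = 30.
  Sigma^{-1} = (1/det) · [[d, -b], [-b, a]] = [[0.5667, 0.0667],
 [0.0667, 0.0667]].

Step 3 — form the quadratic (x - mu)^T · Sigma^{-1} · (x - mu):
  Sigma^{-1} · (x - mu) = (0.2, 0.2).
  (x - mu)^T · [Sigma^{-1} · (x - mu)] = (0)·(0.2) + (3)·(0.2) = 0.6.

Step 4 — take square root: d = √(0.6) ≈ 0.7746.

d(x, mu) = √(0.6) ≈ 0.7746


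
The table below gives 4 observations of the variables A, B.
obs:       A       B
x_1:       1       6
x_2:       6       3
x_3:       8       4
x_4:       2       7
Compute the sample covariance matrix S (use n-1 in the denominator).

Step 1 — column means:
  mean(A) = (1 + 6 + 8 + 2) / 4 = 17/4 = 4.25
  mean(B) = (6 + 3 + 4 + 7) / 4 = 20/4 = 5

Step 2 — sample covariance S[i,j] = (1/(n-1)) · Σ_k (x_{k,i} - mean_i) · (x_{k,j} - mean_j), with n-1 = 3.
  S[A,A] = ((-3.25)·(-3.25) + (1.75)·(1.75) + (3.75)·(3.75) + (-2.25)·(-2.25)) / 3 = 32.75/3 = 10.9167
  S[A,B] = ((-3.25)·(1) + (1.75)·(-2) + (3.75)·(-1) + (-2.25)·(2)) / 3 = -15/3 = -5
  S[B,B] = ((1)·(1) + (-2)·(-2) + (-1)·(-1) + (2)·(2)) / 3 = 10/3 = 3.3333

S is symmetric (S[j,i] = S[i,j]). Assembling:

S = [[10.9167, -5],
 [-5, 3.3333]]


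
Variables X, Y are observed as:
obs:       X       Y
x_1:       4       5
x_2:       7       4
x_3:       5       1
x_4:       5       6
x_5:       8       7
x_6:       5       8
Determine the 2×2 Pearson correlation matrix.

Step 1 — column means:
  mean(X) = (4 + 7 + 5 + 5 + 8 + 5) / 6 = 34/6 = 5.6667
  mean(Y) = (5 + 4 + 1 + 6 + 7 + 8) / 6 = 31/6 = 5.1667

Step 2 — sample variances and covariances s[i,j] = (1/(n-1)) · Σ_k (x_{k,i} - mean_i) · (x_{k,j} - mean_j), with n-1 = 5:
  s[X,X] = ((-1.6667)·(-1.6667) + (1.3333)·(1.3333) + (-0.6667)·(-0.6667) + (-0.6667)·(-0.6667) + (2.3333)·(2.3333) + (-0.6667)·(-0.6667)) / 5 = 11.3333/5 = 2.2667
  s[X,Y] = ((-1.6667)·(-0.1667) + (1.3333)·(-1.1667) + (-0.6667)·(-4.1667) + (-0.6667)·(0.8333) + (2.3333)·(1.8333) + (-0.6667)·(2.8333)) / 5 = 3.3333/5 = 0.6667
  s[Y,Y] = ((-0.1667)·(-0.1667) + (-1.1667)·(-1.1667) + (-4.1667)·(-4.1667) + (0.8333)·(0.8333) + (1.8333)·(1.8333) + (2.8333)·(2.8333)) / 5 = 30.8333/5 = 6.1667
  Sample standard deviations s_i = √(s[i,i]):
  s(X) = √(2.2667) = 1.5055
  s(Y) = √(6.1667) = 2.4833

Step 3 — r_{ij} = s_{ij} / (s_i · s_j):
  r[X,X] = 1 (diagonal).
  r[X,Y] = 0.6667 / (1.5055 · 2.4833) = 0.6667 / 3.7387 = 0.1783
  r[Y,Y] = 1 (diagonal).

R is symmetric with unit diagonal. Assembling:

R = [[1, 0.1783],
 [0.1783, 1]]


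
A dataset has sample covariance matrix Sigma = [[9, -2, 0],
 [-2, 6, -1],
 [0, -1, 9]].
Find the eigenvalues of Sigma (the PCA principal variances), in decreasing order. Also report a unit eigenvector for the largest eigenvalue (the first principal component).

Step 1 — characteristic polynomial p(λ) = det(λI - Sigma) = λ³ - tr·λ² + c_1·λ - det, where tr = trace, c_1 = sum of the principal 2×2 minors, det = det(Sigma):
  tr = 9 + 6 + 9 = 24,
  c_1 = (9·6 - (-2)²) + (9·9 - (0)²) + (6·9 - (-1)²) = 50 + 81 + 53 = 184,
  det = 9·(6·9 - (-1)²) - (-2)·((-2)·9 - (-1)·(0)) + (0)·((-2)·(-1) - 6·(0)) = 9·(53) - (-2)·(-18) + (0)·(2) = 441.
  So p(λ) = λ³ - 24λ² + 184λ - 441.
Step 2 — look for an integer root (rational root theorem: any rational root is an integer divisor of 441). Testing λ = 9:
  p(9) = 729 - 1944 + 1656 - 441 = 0  ✓
  Dividing out (λ - 9): p(λ) = (λ - 9)(λ² - 15λ + 49).
Step 3 — remaining eigenvalues from the quadratic λ² - 15λ + 49 = 0:
  Δ = 15² - 4·49 = 225 - 196 = 29,  λ = (15 ± √29)/2 = (15 ± 5.3852)/2 ≈ 10.1926 or 4.8074.
  Sorted: λ_1 = 10.1926,  λ_2 = 9,  λ_3 = 4.8074  (check: sum = 24 = tr ✓).

Step 4 — unit eigenvector for λ_1 ≈ 10.1926: v spans the null space of (Sigma - λ_1 I), whose rows are
  r_1 = (-1.1926, -2, 0),  r_2 = (-2, -4.1926, -1),  r_3 = (0, -1, -1.1926).
  v is orthogonal to every row, so take v ∝ r_1 × r_2 = ((-2)·(-1) - (0)·(-4.1926), (0)·(-2) - (-1.1926)·(-1), (-1.1926)·(-4.1926) - (-2)·(-2)) ≈ (2, -1.1926, 1).
  Let u = (2, -1.1926, 1).
  ||u|| = √((2)² + (-1.1926)² + (1)²) = √(6.4223) ≈ 2.5342,  v_1 = u/||u|| ≈ (0.7892, -0.4706, 0.3946) (||v_1|| = 1).

λ_1 = 10.1926,  λ_2 = 9,  λ_3 = 4.8074;  v_1 ≈ (0.7892, -0.4706, 0.3946)


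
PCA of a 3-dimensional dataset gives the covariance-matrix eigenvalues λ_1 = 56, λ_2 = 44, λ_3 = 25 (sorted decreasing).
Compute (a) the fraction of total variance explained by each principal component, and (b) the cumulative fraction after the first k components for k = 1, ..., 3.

Step 1 — total variance = trace(Sigma) = Σ λ_i = 56 + 44 + 25 = 125.

Step 2 — fraction explained by component i = λ_i / Σ λ:
  PC1: 56/125 = 0.448
  PC2: 44/125 = 0.352
  PC3: 25/125 = 0.2

Step 3 — cumulative fraction after k components = (λ_1 + ... + λ_k) / Σ λ:
  k = 1: 56/125 = 0.448
  k = 2: (56 + 44)/125 = 100/125 = 0.8
  k = 3: (56 + 44 + 25)/125 = 125/125 = 1

Summary (fraction, with percent):

explained: PC1 0.448 (44.8%), PC2 0.352 (35.2%), PC3 0.2 (20%);  cumulative: 0.448, 0.8, 1


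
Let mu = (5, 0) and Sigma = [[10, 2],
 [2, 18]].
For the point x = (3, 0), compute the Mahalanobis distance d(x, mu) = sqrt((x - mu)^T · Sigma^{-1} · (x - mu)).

Step 1 — centre the observation: (x - mu) = (-2, 0).

Step 2 — invert Sigma. det(Sigma) = 10·18 - (2)² = 176.
  Sigma^{-1} = (1/det) · [[d, -b], [-b, a]] = [[0.1023, -0.0114],
 [-0.0114, 0.0568]].

Step 3 — form the quadratic (x - mu)^T · Sigma^{-1} · (x - mu):
  Sigma^{-1} · (x - mu) = (-0.2045, 0.0227).
  (x - mu)^T · [Sigma^{-1} · (x - mu)] = (-2)·(-0.2045) + (0)·(0.0227) = 0.4091.

Step 4 — take square root: d = √(0.4091) ≈ 0.6396.

d(x, mu) = √(0.4091) ≈ 0.6396


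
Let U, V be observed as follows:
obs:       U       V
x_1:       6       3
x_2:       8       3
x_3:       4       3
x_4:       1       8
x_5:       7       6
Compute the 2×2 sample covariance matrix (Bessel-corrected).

Step 1 — column means:
  mean(U) = (6 + 8 + 4 + 1 + 7) / 5 = 26/5 = 5.2
  mean(V) = (3 + 3 + 3 + 8 + 6) / 5 = 23/5 = 4.6

Step 2 — sample covariance S[i,j] = (1/(n-1)) · Σ_k (x_{k,i} - mean_i) · (x_{k,j} - mean_j), with n-1 = 4.
  S[U,U] = ((0.8)·(0.8) + (2.8)·(2.8) + (-1.2)·(-1.2) + (-4.2)·(-4.2) + (1.8)·(1.8)) / 4 = 30.8/4 = 7.7
  S[U,V] = ((0.8)·(-1.6) + (2.8)·(-1.6) + (-1.2)·(-1.6) + (-4.2)·(3.4) + (1.8)·(1.4)) / 4 = -15.6/4 = -3.9
  S[V,V] = ((-1.6)·(-1.6) + (-1.6)·(-1.6) + (-1.6)·(-1.6) + (3.4)·(3.4) + (1.4)·(1.4)) / 4 = 21.2/4 = 5.3

S is symmetric (S[j,i] = S[i,j]). Assembling:

S = [[7.7, -3.9],
 [-3.9, 5.3]]


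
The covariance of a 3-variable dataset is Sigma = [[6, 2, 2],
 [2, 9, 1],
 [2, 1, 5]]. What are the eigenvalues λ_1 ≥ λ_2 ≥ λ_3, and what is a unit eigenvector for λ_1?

Step 1 — characteristic polynomial p(λ) = det(λI - Sigma) = λ³ - tr·λ² + c_1·λ - det, where tr = trace, c_1 = sum of the principal 2×2 minors, det = det(Sigma):
  tr = 6 + 9 + 5 = 20,
  c_1 = (6·9 - (2)²) + (6·5 - (2)²) + (9·5 - (1)²) = 50 + 26 + 44 = 120,
  det = 6·(9·5 - (1)²) - (2)·((2)·5 - (1)·(2)) + (2)·((2)·(1) - 9·(2)) = 6·(44) - (2)·(8) + (2)·(-16) = 216.
  So p(λ) = λ³ - 20λ² + 120λ - 216.
Step 2 — look for an integer root (rational root theorem: any rational root is an integer divisor of 216). Testing λ = 6:
  p(6) = 216 - 720 + 720 - 216 = 0  ✓
  Dividing out (λ - 6): p(λ) = (λ - 6)(λ² - 14λ + 36).
Step 3 — remaining eigenvalues from the quadratic λ² - 14λ + 36 = 0:
  Δ = 14² - 4·36 = 196 - 144 = 52,  λ = (14 ± √52)/2 = (14 ± 7.2111)/2 ≈ 10.6056 or 3.3944.
  Sorted: λ_1 = 10.6056,  λ_2 = 6,  λ_3 = 3.3944  (check: sum = 20 = tr ✓).

Step 4 — unit eigenvector for λ_1 ≈ 10.6056: v spans the null space of (Sigma - λ_1 I), whose rows are
  r_1 = (-4.6056, 2, 2),  r_2 = (2, -1.6056, 1),  r_3 = (2, 1, -5.6056).
  v is orthogonal to every row, so take v ∝ r_1 × r_2 = ((2)·(1) - (2)·(-1.6056), (2)·(2) - (-4.6056)·(1), (-4.6056)·(-1.6056) - (2)·(2)) ≈ (5.2111, 8.6056, 3.3944).
  Let u = (5.2111, 8.6056, 3.3944).
  ||u|| = √((5.2111)² + (8.6056)² + (3.3944)²) = √(112.7334) ≈ 10.6176,  v_1 = u/||u|| ≈ (0.4908, 0.8105, 0.3197) (||v_1|| = 1).

λ_1 = 10.6056,  λ_2 = 6,  λ_3 = 3.3944;  v_1 ≈ (0.4908, 0.8105, 0.3197)


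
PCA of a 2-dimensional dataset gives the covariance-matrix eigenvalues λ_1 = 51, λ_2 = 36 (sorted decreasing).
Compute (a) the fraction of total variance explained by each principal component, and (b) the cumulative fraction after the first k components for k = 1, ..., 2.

Step 1 — total variance = trace(Sigma) = Σ λ_i = 51 + 36 = 87.

Step 2 — fraction explained by component i = λ_i / Σ λ:
  PC1: 51/87 = 0.5862
  PC2: 36/87 = 0.4138

Step 3 — cumulative fraction after k components = (λ_1 + ... + λ_k) / Σ λ:
  k = 1: 51/87 = 0.5862
  k = 2: (51 + 36)/87 = 87/87 = 1

Summary (fraction, with percent):

explained: PC1 0.5862 (58.62%), PC2 0.4138 (41.38%);  cumulative: 0.5862, 1


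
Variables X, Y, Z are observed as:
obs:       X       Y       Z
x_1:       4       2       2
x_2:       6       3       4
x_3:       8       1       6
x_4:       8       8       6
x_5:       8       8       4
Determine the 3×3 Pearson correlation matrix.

Step 1 — column means:
  mean(X) = (4 + 6 + 8 + 8 + 8) / 5 = 34/5 = 6.8
  mean(Y) = (2 + 3 + 1 + 8 + 8) / 5 = 22/5 = 4.4
  mean(Z) = (2 + 4 + 6 + 6 + 4) / 5 = 22/5 = 4.4

Step 2 — sample variances and covariances s[i,j] = (1/(n-1)) · Σ_k (x_{k,i} - mean_i) · (x_{k,j} - mean_j), with n-1 = 4:
  s[X,X] = ((-2.8)·(-2.8) + (-0.8)·(-0.8) + (1.2)·(1.2) + (1.2)·(1.2) + (1.2)·(1.2)) / 4 = 12.8/4 = 3.2
  s[X,Y] = ((-2.8)·(-2.4) + (-0.8)·(-1.4) + (1.2)·(-3.4) + (1.2)·(3.6) + (1.2)·(3.6)) / 4 = 12.4/4 = 3.1
  s[X,Z] = ((-2.8)·(-2.4) + (-0.8)·(-0.4) + (1.2)·(1.6) + (1.2)·(1.6) + (1.2)·(-0.4)) / 4 = 10.4/4 = 2.6
  s[Y,Y] = ((-2.4)·(-2.4) + (-1.4)·(-1.4) + (-3.4)·(-3.4) + (3.6)·(3.6) + (3.6)·(3.6)) / 4 = 45.2/4 = 11.3
  s[Y,Z] = ((-2.4)·(-2.4) + (-1.4)·(-0.4) + (-3.4)·(1.6) + (3.6)·(1.6) + (3.6)·(-0.4)) / 4 = 5.2/4 = 1.3
  s[Z,Z] = ((-2.4)·(-2.4) + (-0.4)·(-0.4) + (1.6)·(1.6) + (1.6)·(1.6) + (-0.4)·(-0.4)) / 4 = 11.2/4 = 2.8
  Sample standard deviations s_i = √(s[i,i]):
  s(X) = √(3.2) = 1.7889
  s(Y) = √(11.3) = 3.3615
  s(Z) = √(2.8) = 1.6733

Step 3 — r_{ij} = s_{ij} / (s_i · s_j):
  r[X,X] = 1 (diagonal).
  r[X,Y] = 3.1 / (1.7889 · 3.3615) = 3.1 / 6.0133 = 0.5155
  r[X,Z] = 2.6 / (1.7889 · 1.6733) = 2.6 / 2.9933 = 0.8686
  r[Y,Y] = 1 (diagonal).
  r[Y,Z] = 1.3 / (3.3615 · 1.6733) = 1.3 / 5.6249 = 0.2311
  r[Z,Z] = 1 (diagonal).

R is symmetric with unit diagonal. Assembling:

R = [[1, 0.5155, 0.8686],
 [0.5155, 1, 0.2311],
 [0.8686, 0.2311, 1]]


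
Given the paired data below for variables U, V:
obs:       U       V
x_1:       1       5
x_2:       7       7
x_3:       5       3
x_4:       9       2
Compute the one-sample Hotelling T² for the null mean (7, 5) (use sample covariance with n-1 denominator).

Step 1 — sample mean vector:
  mean(U) = (1 + 7 + 5 + 9) / 4 = 22/4 = 5.5
  mean(V) = (5 + 7 + 3 + 2) / 4 = 17/4 = 4.25
  x̄ = (5.5, 4.25),  deviation x̄ - mu_0 = (5.5, 4.25) - (7, 5) = (-1.5, -0.75).

Step 2 — sample covariance matrix, S[i,j] = (1/(n-1)) · Σ_k (x_{k,i} - mean_i) · (x_{k,j} - mean_j), divisor n-1 = 3:
  S[U,U] = ((-4.5)·(-4.5) + (1.5)·(1.5) + (-0.5)·(-0.5) + (3.5)·(3.5)) / 3 = 35/3 = 11.6667
  S[U,V] = ((-4.5)·(0.75) + (1.5)·(2.75) + (-0.5)·(-1.25) + (3.5)·(-2.25)) / 3 = -6.5/3 = -2.1667
  S[V,V] = ((0.75)·(0.75) + (2.75)·(2.75) + (-1.25)·(-1.25) + (-2.25)·(-2.25)) / 3 = 14.75/3 = 4.9167
  S = [[11.6667, -2.1667],
 [-2.1667, 4.9167]].

Step 3 — invert S. det(S) = 11.6667·4.9167 - (-2.1667)² = 52.6667.
  S^{-1} = (1/det) · [[d, -b], [-b, a]] = [[0.0934, 0.0411],
 [0.0411, 0.2215]].

Step 4 — quadratic form (x̄ - mu_0)^T · S^{-1} · (x̄ - mu_0):
  S^{-1} · (x̄ - mu_0) = (-0.1709, -0.2278),
  (x̄ - mu_0)^T · [...] = (-1.5)·(-0.1709) + (-0.75)·(-0.2278) = 0.4272.

Step 5 — scale by n: T² = 4 · 0.4272 = 1.7089.

T² ≈ 1.7089


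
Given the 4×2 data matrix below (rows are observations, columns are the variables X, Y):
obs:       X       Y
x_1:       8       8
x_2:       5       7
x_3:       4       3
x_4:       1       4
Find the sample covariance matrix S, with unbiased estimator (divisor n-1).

Step 1 — column means:
  mean(X) = (8 + 5 + 4 + 1) / 4 = 18/4 = 4.5
  mean(Y) = (8 + 7 + 3 + 4) / 4 = 22/4 = 5.5

Step 2 — sample covariance S[i,j] = (1/(n-1)) · Σ_k (x_{k,i} - mean_i) · (x_{k,j} - mean_j), with n-1 = 3.
  S[X,X] = ((3.5)·(3.5) + (0.5)·(0.5) + (-0.5)·(-0.5) + (-3.5)·(-3.5)) / 3 = 25/3 = 8.3333
  S[X,Y] = ((3.5)·(2.5) + (0.5)·(1.5) + (-0.5)·(-2.5) + (-3.5)·(-1.5)) / 3 = 16/3 = 5.3333
  S[Y,Y] = ((2.5)·(2.5) + (1.5)·(1.5) + (-2.5)·(-2.5) + (-1.5)·(-1.5)) / 3 = 17/3 = 5.6667

S is symmetric (S[j,i] = S[i,j]). Assembling:

S = [[8.3333, 5.3333],
 [5.3333, 5.6667]]


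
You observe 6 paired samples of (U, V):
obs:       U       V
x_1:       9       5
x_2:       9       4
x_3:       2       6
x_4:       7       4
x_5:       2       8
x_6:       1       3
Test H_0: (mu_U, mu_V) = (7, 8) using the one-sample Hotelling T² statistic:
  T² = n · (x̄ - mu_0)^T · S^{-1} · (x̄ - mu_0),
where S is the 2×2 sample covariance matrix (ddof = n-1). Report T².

Step 1 — sample mean vector:
  mean(U) = (9 + 9 + 2 + 7 + 2 + 1) / 6 = 30/6 = 5
  mean(V) = (5 + 4 + 6 + 4 + 8 + 3) / 6 = 30/6 = 5
  x̄ = (5, 5),  deviation x̄ - mu_0 = (5, 5) - (7, 8) = (-2, -3).

Step 2 — sample covariance matrix, S[i,j] = (1/(n-1)) · Σ_k (x_{k,i} - mean_i) · (x_{k,j} - mean_j), divisor n-1 = 5:
  S[U,U] = ((4)·(4) + (4)·(4) + (-3)·(-3) + (2)·(2) + (-3)·(-3) + (-4)·(-4)) / 5 = 70/5 = 14
  S[U,V] = ((4)·(0) + (4)·(-1) + (-3)·(1) + (2)·(-1) + (-3)·(3) + (-4)·(-2)) / 5 = -10/5 = -2
  S[V,V] = ((0)·(0) + (-1)·(-1) + (1)·(1) + (-1)·(-1) + (3)·(3) + (-2)·(-2)) / 5 = 16/5 = 3.2
  S = [[14, -2],
 [-2, 3.2]].

Step 3 — invert S. det(S) = 14·3.2 - (-2)² = 40.8.
  S^{-1} = (1/det) · [[d, -b], [-b, a]] = [[0.0784, 0.049],
 [0.049, 0.3431]].

Step 4 — quadratic form (x̄ - mu_0)^T · S^{-1} · (x̄ - mu_0):
  S^{-1} · (x̄ - mu_0) = (-0.3039, -1.1275),
  (x̄ - mu_0)^T · [...] = (-2)·(-0.3039) + (-3)·(-1.1275) = 3.9902.

Step 5 — scale by n: T² = 6 · 3.9902 = 23.9412.

T² ≈ 23.9412


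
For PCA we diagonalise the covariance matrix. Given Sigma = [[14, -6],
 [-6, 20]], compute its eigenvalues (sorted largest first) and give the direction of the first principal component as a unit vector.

Step 1 — characteristic polynomial of 2×2 Sigma:
  det(Sigma - λI) = λ² - trace · λ + det = 0.
  trace = 14 + 20 = 34, det = 14·20 - (-6)² = 244.
Step 2 — discriminant:
  Δ = trace² - 4·det = 1156 - 976 = 180.
Step 3 — eigenvalues:
  λ = (trace ± √Δ)/2 = (34 ± 13.4164)/2,
  λ_1 = 23.7082,  λ_2 = 10.2918.

Step 4 — unit eigenvector for λ_1: solve (Sigma - λ_1 I)v = 0. First row:
  (14 - 23.7082)·v_x + (-6)·v_y = 0, i.e. (-9.7082)·v_x + (-6)·v_y = 0,
  so v ∝ (b, λ_1 - a) = (-6, 9.7082); multiply by -1 so the first entry is positive: u = (6, -9.7082).
  ||u|| = √((6)² + (-9.7082)²) = √(130.2492) ≈ 11.4127,
  v_1 = u/||u|| ≈ (0.5257, -0.8507) (||v_1|| = 1).

λ_1 = 23.7082,  λ_2 = 10.2918;  v_1 ≈ (0.5257, -0.8507)


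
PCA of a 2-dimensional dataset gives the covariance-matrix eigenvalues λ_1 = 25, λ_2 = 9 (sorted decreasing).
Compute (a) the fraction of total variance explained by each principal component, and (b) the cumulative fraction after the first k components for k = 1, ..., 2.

Step 1 — total variance = trace(Sigma) = Σ λ_i = 25 + 9 = 34.

Step 2 — fraction explained by component i = λ_i / Σ λ:
  PC1: 25/34 = 0.7353
  PC2: 9/34 = 0.2647

Step 3 — cumulative fraction after k components = (λ_1 + ... + λ_k) / Σ λ:
  k = 1: 25/34 = 0.7353
  k = 2: (25 + 9)/34 = 34/34 = 1

Summary (fraction, with percent):

explained: PC1 0.7353 (73.53%), PC2 0.2647 (26.47%);  cumulative: 0.7353, 1


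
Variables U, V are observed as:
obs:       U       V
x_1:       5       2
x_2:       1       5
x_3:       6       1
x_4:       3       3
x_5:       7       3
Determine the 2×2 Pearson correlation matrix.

Step 1 — column means:
  mean(U) = (5 + 1 + 6 + 3 + 7) / 5 = 22/5 = 4.4
  mean(V) = (2 + 5 + 1 + 3 + 3) / 5 = 14/5 = 2.8

Step 2 — sample variances and covariances s[i,j] = (1/(n-1)) · Σ_k (x_{k,i} - mean_i) · (x_{k,j} - mean_j), with n-1 = 4:
  s[U,U] = ((0.6)·(0.6) + (-3.4)·(-3.4) + (1.6)·(1.6) + (-1.4)·(-1.4) + (2.6)·(2.6)) / 4 = 23.2/4 = 5.8
  s[U,V] = ((0.6)·(-0.8) + (-3.4)·(2.2) + (1.6)·(-1.8) + (-1.4)·(0.2) + (2.6)·(0.2)) / 4 = -10.6/4 = -2.65
  s[V,V] = ((-0.8)·(-0.8) + (2.2)·(2.2) + (-1.8)·(-1.8) + (0.2)·(0.2) + (0.2)·(0.2)) / 4 = 8.8/4 = 2.2
  Sample standard deviations s_i = √(s[i,i]):
  s(U) = √(5.8) = 2.4083
  s(V) = √(2.2) = 1.4832

Step 3 — r_{ij} = s_{ij} / (s_i · s_j):
  r[U,U] = 1 (diagonal).
  r[U,V] = -2.65 / (2.4083 · 1.4832) = -2.65 / 3.5721 = -0.7419
  r[V,V] = 1 (diagonal).

R is symmetric with unit diagonal. Assembling:

R = [[1, -0.7419],
 [-0.7419, 1]]


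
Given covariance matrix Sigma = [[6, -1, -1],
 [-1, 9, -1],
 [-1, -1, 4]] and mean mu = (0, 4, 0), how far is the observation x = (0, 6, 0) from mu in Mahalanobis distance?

Step 1 — centre the observation: (x - mu) = (0, 2, 0).

Step 2 — invert Sigma (cofactor / det for 3×3, or solve directly):
  Sigma^{-1} = [[0.1795, 0.0256, 0.0513],
 [0.0256, 0.1179, 0.0359],
 [0.0513, 0.0359, 0.2718]].

Step 3 — form the quadratic (x - mu)^T · Sigma^{-1} · (x - mu):
  Sigma^{-1} · (x - mu) = (0.0513, 0.2359, 0.0718).
  (x - mu)^T · [Sigma^{-1} · (x - mu)] = (0)·(0.0513) + (2)·(0.2359) + (0)·(0.0718) = 0.4718.

Step 4 — take square root: d = √(0.4718) ≈ 0.6869.

d(x, mu) = √(0.4718) ≈ 0.6869


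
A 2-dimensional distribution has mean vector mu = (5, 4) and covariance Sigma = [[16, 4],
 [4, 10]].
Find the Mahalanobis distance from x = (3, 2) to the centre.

Step 1 — centre the observation: (x - mu) = (-2, -2).

Step 2 — invert Sigma. det(Sigma) = 16·10 - (4)² = 144.
  Sigma^{-1} = (1/det) · [[d, -b], [-b, a]] = [[0.0694, -0.0278],
 [-0.0278, 0.1111]].

Step 3 — form the quadratic (x - mu)^T · Sigma^{-1} · (x - mu):
  Sigma^{-1} · (x - mu) = (-0.0833, -0.1667).
  (x - mu)^T · [Sigma^{-1} · (x - mu)] = (-2)·(-0.0833) + (-2)·(-0.1667) = 0.5.

Step 4 — take square root: d = √(0.5) ≈ 0.7071.

d(x, mu) = √(0.5) ≈ 0.7071


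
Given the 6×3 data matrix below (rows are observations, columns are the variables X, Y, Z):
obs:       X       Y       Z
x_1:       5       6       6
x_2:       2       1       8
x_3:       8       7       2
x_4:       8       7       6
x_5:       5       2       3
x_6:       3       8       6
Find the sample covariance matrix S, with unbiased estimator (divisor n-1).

Step 1 — column means:
  mean(X) = (5 + 2 + 8 + 8 + 5 + 3) / 6 = 31/6 = 5.1667
  mean(Y) = (6 + 1 + 7 + 7 + 2 + 8) / 6 = 31/6 = 5.1667
  mean(Z) = (6 + 8 + 2 + 6 + 3 + 6) / 6 = 31/6 = 5.1667

Step 2 — sample covariance S[i,j] = (1/(n-1)) · Σ_k (x_{k,i} - mean_i) · (x_{k,j} - mean_j), with n-1 = 5.
  S[X,X] = ((-0.1667)·(-0.1667) + (-3.1667)·(-3.1667) + (2.8333)·(2.8333) + (2.8333)·(2.8333) + (-0.1667)·(-0.1667) + (-2.1667)·(-2.1667)) / 5 = 30.8333/5 = 6.1667
  S[X,Y] = ((-0.1667)·(0.8333) + (-3.1667)·(-4.1667) + (2.8333)·(1.8333) + (2.8333)·(1.8333) + (-0.1667)·(-3.1667) + (-2.1667)·(2.8333)) / 5 = 17.8333/5 = 3.5667
  S[X,Z] = ((-0.1667)·(0.8333) + (-3.1667)·(2.8333) + (2.8333)·(-3.1667) + (2.8333)·(0.8333) + (-0.1667)·(-2.1667) + (-2.1667)·(0.8333)) / 5 = -17.1667/5 = -3.4333
  S[Y,Y] = ((0.8333)·(0.8333) + (-4.1667)·(-4.1667) + (1.8333)·(1.8333) + (1.8333)·(1.8333) + (-3.1667)·(-3.1667) + (2.8333)·(2.8333)) / 5 = 42.8333/5 = 8.5667
  S[Y,Z] = ((0.8333)·(0.8333) + (-4.1667)·(2.8333) + (1.8333)·(-3.1667) + (1.8333)·(0.8333) + (-3.1667)·(-2.1667) + (2.8333)·(0.8333)) / 5 = -6.1667/5 = -1.2333
  S[Z,Z] = ((0.8333)·(0.8333) + (2.8333)·(2.8333) + (-3.1667)·(-3.1667) + (0.8333)·(0.8333) + (-2.1667)·(-2.1667) + (0.8333)·(0.8333)) / 5 = 24.8333/5 = 4.9667

S is symmetric (S[j,i] = S[i,j]). Assembling:

S = [[6.1667, 3.5667, -3.4333],
 [3.5667, 8.5667, -1.2333],
 [-3.4333, -1.2333, 4.9667]]


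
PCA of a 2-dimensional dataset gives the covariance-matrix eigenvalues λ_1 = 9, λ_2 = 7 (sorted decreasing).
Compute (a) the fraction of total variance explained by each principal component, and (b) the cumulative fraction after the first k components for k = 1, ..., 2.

Step 1 — total variance = trace(Sigma) = Σ λ_i = 9 + 7 = 16.

Step 2 — fraction explained by component i = λ_i / Σ λ:
  PC1: 9/16 = 0.5625
  PC2: 7/16 = 0.4375

Step 3 — cumulative fraction after k components = (λ_1 + ... + λ_k) / Σ λ:
  k = 1: 9/16 = 0.5625
  k = 2: (9 + 7)/16 = 16/16 = 1

Summary (fraction, with percent):

explained: PC1 0.5625 (56.25%), PC2 0.4375 (43.75%);  cumulative: 0.5625, 1


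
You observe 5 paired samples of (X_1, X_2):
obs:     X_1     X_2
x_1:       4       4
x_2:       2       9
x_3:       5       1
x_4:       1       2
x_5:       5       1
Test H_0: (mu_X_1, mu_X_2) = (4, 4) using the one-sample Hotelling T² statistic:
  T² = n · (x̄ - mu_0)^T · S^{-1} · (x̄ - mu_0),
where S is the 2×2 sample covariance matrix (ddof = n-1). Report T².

Step 1 — sample mean vector:
  mean(X_1) = (4 + 2 + 5 + 1 + 5) / 5 = 17/5 = 3.4
  mean(X_2) = (4 + 9 + 1 + 2 + 1) / 5 = 17/5 = 3.4
  x̄ = (3.4, 3.4),  deviation x̄ - mu_0 = (3.4, 3.4) - (4, 4) = (-0.6, -0.6).

Step 2 — sample covariance matrix, S[i,j] = (1/(n-1)) · Σ_k (x_{k,i} - mean_i) · (x_{k,j} - mean_j), divisor n-1 = 4:
  S[X_1,X_1] = ((0.6)·(0.6) + (-1.4)·(-1.4) + (1.6)·(1.6) + (-2.4)·(-2.4) + (1.6)·(1.6)) / 4 = 13.2/4 = 3.3
  S[X_1,X_2] = ((0.6)·(0.6) + (-1.4)·(5.6) + (1.6)·(-2.4) + (-2.4)·(-1.4) + (1.6)·(-2.4)) / 4 = -11.8/4 = -2.95
  S[X_2,X_2] = ((0.6)·(0.6) + (5.6)·(5.6) + (-2.4)·(-2.4) + (-1.4)·(-1.4) + (-2.4)·(-2.4)) / 4 = 45.2/4 = 11.3
  S = [[3.3, -2.95],
 [-2.95, 11.3]].

Step 3 — invert S. det(S) = 3.3·11.3 - (-2.95)² = 28.5875.
  S^{-1} = (1/det) · [[d, -b], [-b, a]] = [[0.3953, 0.1032],
 [0.1032, 0.1154]].

Step 4 — quadratic form (x̄ - mu_0)^T · S^{-1} · (x̄ - mu_0):
  S^{-1} · (x̄ - mu_0) = (-0.2991, -0.1312),
  (x̄ - mu_0)^T · [...] = (-0.6)·(-0.2991) + (-0.6)·(-0.1312) = 0.2582.

Step 5 — scale by n: T² = 5 · 0.2582 = 1.2908.

T² ≈ 1.2908


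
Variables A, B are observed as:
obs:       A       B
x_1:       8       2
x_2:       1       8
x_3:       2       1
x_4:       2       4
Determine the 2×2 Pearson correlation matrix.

Step 1 — column means:
  mean(A) = (8 + 1 + 2 + 2) / 4 = 13/4 = 3.25
  mean(B) = (2 + 8 + 1 + 4) / 4 = 15/4 = 3.75

Step 2 — sample variances and covariances s[i,j] = (1/(n-1)) · Σ_k (x_{k,i} - mean_i) · (x_{k,j} - mean_j), with n-1 = 3:
  s[A,A] = ((4.75)·(4.75) + (-2.25)·(-2.25) + (-1.25)·(-1.25) + (-1.25)·(-1.25)) / 3 = 30.75/3 = 10.25
  s[A,B] = ((4.75)·(-1.75) + (-2.25)·(4.25) + (-1.25)·(-2.75) + (-1.25)·(0.25)) / 3 = -14.75/3 = -4.9167
  s[B,B] = ((-1.75)·(-1.75) + (4.25)·(4.25) + (-2.75)·(-2.75) + (0.25)·(0.25)) / 3 = 28.75/3 = 9.5833
  Sample standard deviations s_i = √(s[i,i]):
  s(A) = √(10.25) = 3.2016
  s(B) = √(9.5833) = 3.0957

Step 3 — r_{ij} = s_{ij} / (s_i · s_j):
  r[A,A] = 1 (diagonal).
  r[A,B] = -4.9167 / (3.2016 · 3.0957) = -4.9167 / 9.9111 = -0.4961
  r[B,B] = 1 (diagonal).

R is symmetric with unit diagonal. Assembling:

R = [[1, -0.4961],
 [-0.4961, 1]]


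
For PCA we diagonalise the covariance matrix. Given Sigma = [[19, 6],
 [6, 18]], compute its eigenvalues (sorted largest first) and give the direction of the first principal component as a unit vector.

Step 1 — characteristic polynomial of 2×2 Sigma:
  det(Sigma - λI) = λ² - trace · λ + det = 0.
  trace = 19 + 18 = 37, det = 19·18 - (6)² = 306.
Step 2 — discriminant:
  Δ = trace² - 4·det = 1369 - 1224 = 145.
Step 3 — eigenvalues:
  λ = (trace ± √Δ)/2 = (37 ± 12.0416)/2,
  λ_1 = 24.5208,  λ_2 = 12.4792.

Step 4 — unit eigenvector for λ_1: solve (Sigma - λ_1 I)v = 0. First row:
  (19 - 24.5208)·v_x + (6)·v_y = 0, i.e. (-5.5208)·v_x + (6)·v_y = 0,
  so v ∝ (b, λ_1 - a) = (6, 5.5208) = u.
  ||u|| = √((6)² + (5.5208)²) = √(66.4792) ≈ 8.1535,
  v_1 = u/||u|| ≈ (0.7359, 0.6771) (||v_1|| = 1).

λ_1 = 24.5208,  λ_2 = 12.4792;  v_1 ≈ (0.7359, 0.6771)


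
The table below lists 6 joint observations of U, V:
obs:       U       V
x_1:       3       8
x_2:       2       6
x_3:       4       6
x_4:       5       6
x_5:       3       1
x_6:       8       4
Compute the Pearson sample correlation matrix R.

Step 1 — column means:
  mean(U) = (3 + 2 + 4 + 5 + 3 + 8) / 6 = 25/6 = 4.1667
  mean(V) = (8 + 6 + 6 + 6 + 1 + 4) / 6 = 31/6 = 5.1667

Step 2 — sample variances and covariances s[i,j] = (1/(n-1)) · Σ_k (x_{k,i} - mean_i) · (x_{k,j} - mean_j), with n-1 = 5:
  s[U,U] = ((-1.1667)·(-1.1667) + (-2.1667)·(-2.1667) + (-0.1667)·(-0.1667) + (0.8333)·(0.8333) + (-1.1667)·(-1.1667) + (3.8333)·(3.8333)) / 5 = 22.8333/5 = 4.5667
  s[U,V] = ((-1.1667)·(2.8333) + (-2.1667)·(0.8333) + (-0.1667)·(0.8333) + (0.8333)·(0.8333) + (-1.1667)·(-4.1667) + (3.8333)·(-1.1667)) / 5 = -4.1667/5 = -0.8333
  s[V,V] = ((2.8333)·(2.8333) + (0.8333)·(0.8333) + (0.8333)·(0.8333) + (0.8333)·(0.8333) + (-4.1667)·(-4.1667) + (-1.1667)·(-1.1667)) / 5 = 28.8333/5 = 5.7667
  Sample standard deviations s_i = √(s[i,i]):
  s(U) = √(4.5667) = 2.137
  s(V) = √(5.7667) = 2.4014

Step 3 — r_{ij} = s_{ij} / (s_i · s_j):
  r[U,U] = 1 (diagonal).
  r[U,V] = -0.8333 / (2.137 · 2.4014) = -0.8333 / 5.1317 = -0.1624
  r[V,V] = 1 (diagonal).

R is symmetric with unit diagonal. Assembling:

R = [[1, -0.1624],
 [-0.1624, 1]]


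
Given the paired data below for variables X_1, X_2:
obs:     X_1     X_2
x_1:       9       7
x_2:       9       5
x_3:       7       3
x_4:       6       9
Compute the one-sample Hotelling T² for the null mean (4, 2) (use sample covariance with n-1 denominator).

Step 1 — sample mean vector:
  mean(X_1) = (9 + 9 + 7 + 6) / 4 = 31/4 = 7.75
  mean(X_2) = (7 + 5 + 3 + 9) / 4 = 24/4 = 6
  x̄ = (7.75, 6),  deviation x̄ - mu_0 = (7.75, 6) - (4, 2) = (3.75, 4).

Step 2 — sample covariance matrix, S[i,j] = (1/(n-1)) · Σ_k (x_{k,i} - mean_i) · (x_{k,j} - mean_j), divisor n-1 = 3:
  S[X_1,X_1] = ((1.25)·(1.25) + (1.25)·(1.25) + (-0.75)·(-0.75) + (-1.75)·(-1.75)) / 3 = 6.75/3 = 2.25
  S[X_1,X_2] = ((1.25)·(1) + (1.25)·(-1) + (-0.75)·(-3) + (-1.75)·(3)) / 3 = -3/3 = -1
  S[X_2,X_2] = ((1)·(1) + (-1)·(-1) + (-3)·(-3) + (3)·(3)) / 3 = 20/3 = 6.6667
  S = [[2.25, -1],
 [-1, 6.6667]].

Step 3 — invert S. det(S) = 2.25·6.6667 - (-1)² = 14.
  S^{-1} = (1/det) · [[d, -b], [-b, a]] = [[0.4762, 0.0714],
 [0.0714, 0.1607]].

Step 4 — quadratic form (x̄ - mu_0)^T · S^{-1} · (x̄ - mu_0):
  S^{-1} · (x̄ - mu_0) = (2.0714, 0.9107),
  (x̄ - mu_0)^T · [...] = (3.75)·(2.0714) + (4)·(0.9107) = 11.4107.

Step 5 — scale by n: T² = 4 · 11.4107 = 45.6429.

T² ≈ 45.6429


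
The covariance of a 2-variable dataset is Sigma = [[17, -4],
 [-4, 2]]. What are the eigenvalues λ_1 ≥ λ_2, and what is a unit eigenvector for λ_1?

Step 1 — characteristic polynomial of 2×2 Sigma:
  det(Sigma - λI) = λ² - trace · λ + det = 0.
  trace = 17 + 2 = 19, det = 17·2 - (-4)² = 18.
Step 2 — discriminant:
  Δ = trace² - 4·det = 361 - 72 = 289.
Step 3 — eigenvalues:
  λ = (trace ± √Δ)/2 = (19 ± 17)/2,
  λ_1 = 18,  λ_2 = 1.

Step 4 — unit eigenvector for λ_1: solve (Sigma - λ_1 I)v = 0. First row:
  (17 - 18)·v_x + (-4)·v_y = 0, i.e. (-1)·v_x + (-4)·v_y = 0,
  so v ∝ (b, λ_1 - a) = (-4, 1); multiply by -1 so the first entry is positive: u = (4, -1).
  ||u|| = √((4)² + (-1)²) = √(17) ≈ 4.1231,
  v_1 = u/||u|| ≈ (0.9701, -0.2425) (||v_1|| = 1).

λ_1 = 18,  λ_2 = 1;  v_1 ≈ (0.9701, -0.2425)


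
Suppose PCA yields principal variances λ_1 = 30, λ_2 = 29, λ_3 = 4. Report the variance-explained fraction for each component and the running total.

Step 1 — total variance = trace(Sigma) = Σ λ_i = 30 + 29 + 4 = 63.

Step 2 — fraction explained by component i = λ_i / Σ λ:
  PC1: 30/63 = 0.4762
  PC2: 29/63 = 0.4603
  PC3: 4/63 = 0.0635

Step 3 — cumulative fraction after k components = (λ_1 + ... + λ_k) / Σ λ:
  k = 1: 30/63 = 0.4762
  k = 2: (30 + 29)/63 = 59/63 = 0.9365
  k = 3: (30 + 29 + 4)/63 = 63/63 = 1

Summary (fraction, with percent):

explained: PC1 0.4762 (47.62%), PC2 0.4603 (46.03%), PC3 0.0635 (6.35%);  cumulative: 0.4762, 0.9365, 1


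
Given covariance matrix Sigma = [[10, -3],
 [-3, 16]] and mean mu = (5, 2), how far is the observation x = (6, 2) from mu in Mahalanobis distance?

Step 1 — centre the observation: (x - mu) = (1, 0).

Step 2 — invert Sigma. det(Sigma) = 10·16 - (-3)² = 151.
  Sigma^{-1} = (1/det) · [[d, -b], [-b, a]] = [[0.106, 0.0199],
 [0.0199, 0.0662]].

Step 3 — form the quadratic (x - mu)^T · Sigma^{-1} · (x - mu):
  Sigma^{-1} · (x - mu) = (0.106, 0.0199).
  (x - mu)^T · [Sigma^{-1} · (x - mu)] = (1)·(0.106) + (0)·(0.0199) = 0.106.

Step 4 — take square root: d = √(0.106) ≈ 0.3255.

d(x, mu) = √(0.106) ≈ 0.3255


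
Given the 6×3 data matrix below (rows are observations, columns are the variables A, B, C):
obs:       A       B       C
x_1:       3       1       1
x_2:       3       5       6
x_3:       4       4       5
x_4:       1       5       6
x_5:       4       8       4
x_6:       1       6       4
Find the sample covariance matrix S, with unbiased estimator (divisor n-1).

Step 1 — column means:
  mean(A) = (3 + 3 + 4 + 1 + 4 + 1) / 6 = 16/6 = 2.6667
  mean(B) = (1 + 5 + 4 + 5 + 8 + 6) / 6 = 29/6 = 4.8333
  mean(C) = (1 + 6 + 5 + 6 + 4 + 4) / 6 = 26/6 = 4.3333

Step 2 — sample covariance S[i,j] = (1/(n-1)) · Σ_k (x_{k,i} - mean_i) · (x_{k,j} - mean_j), with n-1 = 5.
  S[A,A] = ((0.3333)·(0.3333) + (0.3333)·(0.3333) + (1.3333)·(1.3333) + (-1.6667)·(-1.6667) + (1.3333)·(1.3333) + (-1.6667)·(-1.6667)) / 5 = 9.3333/5 = 1.8667
  S[A,B] = ((0.3333)·(-3.8333) + (0.3333)·(0.1667) + (1.3333)·(-0.8333) + (-1.6667)·(0.1667) + (1.3333)·(3.1667) + (-1.6667)·(1.1667)) / 5 = -0.3333/5 = -0.0667
  S[A,C] = ((0.3333)·(-3.3333) + (0.3333)·(1.6667) + (1.3333)·(0.6667) + (-1.6667)·(1.6667) + (1.3333)·(-0.3333) + (-1.6667)·(-0.3333)) / 5 = -2.3333/5 = -0.4667
  S[B,B] = ((-3.8333)·(-3.8333) + (0.1667)·(0.1667) + (-0.8333)·(-0.8333) + (0.1667)·(0.1667) + (3.1667)·(3.1667) + (1.1667)·(1.1667)) / 5 = 26.8333/5 = 5.3667
  S[B,C] = ((-3.8333)·(-3.3333) + (0.1667)·(1.6667) + (-0.8333)·(0.6667) + (0.1667)·(1.6667) + (3.1667)·(-0.3333) + (1.1667)·(-0.3333)) / 5 = 11.3333/5 = 2.2667
  S[C,C] = ((-3.3333)·(-3.3333) + (1.6667)·(1.6667) + (0.6667)·(0.6667) + (1.6667)·(1.6667) + (-0.3333)·(-0.3333) + (-0.3333)·(-0.3333)) / 5 = 17.3333/5 = 3.4667

S is symmetric (S[j,i] = S[i,j]). Assembling:

S = [[1.8667, -0.0667, -0.4667],
 [-0.0667, 5.3667, 2.2667],
 [-0.4667, 2.2667, 3.4667]]


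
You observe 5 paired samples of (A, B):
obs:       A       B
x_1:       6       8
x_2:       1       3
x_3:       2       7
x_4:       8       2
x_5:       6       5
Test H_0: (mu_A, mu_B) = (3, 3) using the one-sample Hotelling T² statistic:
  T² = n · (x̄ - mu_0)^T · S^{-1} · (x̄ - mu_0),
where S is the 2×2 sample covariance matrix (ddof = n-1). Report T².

Step 1 — sample mean vector:
  mean(A) = (6 + 1 + 2 + 8 + 6) / 5 = 23/5 = 4.6
  mean(B) = (8 + 3 + 7 + 2 + 5) / 5 = 25/5 = 5
  x̄ = (4.6, 5),  deviation x̄ - mu_0 = (4.6, 5) - (3, 3) = (1.6, 2).

Step 2 — sample covariance matrix, S[i,j] = (1/(n-1)) · Σ_k (x_{k,i} - mean_i) · (x_{k,j} - mean_j), divisor n-1 = 4:
  S[A,A] = ((1.4)·(1.4) + (-3.6)·(-3.6) + (-2.6)·(-2.6) + (3.4)·(3.4) + (1.4)·(1.4)) / 4 = 35.2/4 = 8.8
  S[A,B] = ((1.4)·(3) + (-3.6)·(-2) + (-2.6)·(2) + (3.4)·(-3) + (1.4)·(0)) / 4 = -4/4 = -1
  S[B,B] = ((3)·(3) + (-2)·(-2) + (2)·(2) + (-3)·(-3) + (0)·(0)) / 4 = 26/4 = 6.5
  S = [[8.8, -1],
 [-1, 6.5]].

Step 3 — invert S. det(S) = 8.8·6.5 - (-1)² = 56.2.
  S^{-1} = (1/det) · [[d, -b], [-b, a]] = [[0.1157, 0.0178],
 [0.0178, 0.1566]].

Step 4 — quadratic form (x̄ - mu_0)^T · S^{-1} · (x̄ - mu_0):
  S^{-1} · (x̄ - mu_0) = (0.2206, 0.3416),
  (x̄ - mu_0)^T · [...] = (1.6)·(0.2206) + (2)·(0.3416) = 1.0363.

Step 5 — scale by n: T² = 5 · 1.0363 = 5.1815.

T² ≈ 5.1815


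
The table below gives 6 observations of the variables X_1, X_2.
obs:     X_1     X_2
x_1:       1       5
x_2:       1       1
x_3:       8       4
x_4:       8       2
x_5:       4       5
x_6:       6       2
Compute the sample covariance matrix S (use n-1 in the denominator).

Step 1 — column means:
  mean(X_1) = (1 + 1 + 8 + 8 + 4 + 6) / 6 = 28/6 = 4.6667
  mean(X_2) = (5 + 1 + 4 + 2 + 5 + 2) / 6 = 19/6 = 3.1667

Step 2 — sample covariance S[i,j] = (1/(n-1)) · Σ_k (x_{k,i} - mean_i) · (x_{k,j} - mean_j), with n-1 = 5.
  S[X_1,X_1] = ((-3.6667)·(-3.6667) + (-3.6667)·(-3.6667) + (3.3333)·(3.3333) + (3.3333)·(3.3333) + (-0.6667)·(-0.6667) + (1.3333)·(1.3333)) / 5 = 51.3333/5 = 10.2667
  S[X_1,X_2] = ((-3.6667)·(1.8333) + (-3.6667)·(-2.1667) + (3.3333)·(0.8333) + (3.3333)·(-1.1667) + (-0.6667)·(1.8333) + (1.3333)·(-1.1667)) / 5 = -2.6667/5 = -0.5333
  S[X_2,X_2] = ((1.8333)·(1.8333) + (-2.1667)·(-2.1667) + (0.8333)·(0.8333) + (-1.1667)·(-1.1667) + (1.8333)·(1.8333) + (-1.1667)·(-1.1667)) / 5 = 14.8333/5 = 2.9667

S is symmetric (S[j,i] = S[i,j]). Assembling:

S = [[10.2667, -0.5333],
 [-0.5333, 2.9667]]


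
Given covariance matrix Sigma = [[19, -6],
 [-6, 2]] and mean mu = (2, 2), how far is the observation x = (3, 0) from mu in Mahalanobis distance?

Step 1 — centre the observation: (x - mu) = (1, -2).

Step 2 — invert Sigma. det(Sigma) = 19·2 - (-6)² = 2.
  Sigma^{-1} = (1/det) · [[d, -b], [-b, a]] = [[1, 3],
 [3, 9.5]].

Step 3 — form the quadratic (x - mu)^T · Sigma^{-1} · (x - mu):
  Sigma^{-1} · (x - mu) = (-5, -16).
  (x - mu)^T · [Sigma^{-1} · (x - mu)] = (1)·(-5) + (-2)·(-16) = 27.

Step 4 — take square root: d = √(27) ≈ 5.1962.

d(x, mu) = √(27) ≈ 5.1962


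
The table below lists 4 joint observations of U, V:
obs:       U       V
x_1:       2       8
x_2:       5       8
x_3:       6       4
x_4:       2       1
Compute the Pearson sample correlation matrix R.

Step 1 — column means:
  mean(U) = (2 + 5 + 6 + 2) / 4 = 15/4 = 3.75
  mean(V) = (8 + 8 + 4 + 1) / 4 = 21/4 = 5.25

Step 2 — sample variances and covariances s[i,j] = (1/(n-1)) · Σ_k (x_{k,i} - mean_i) · (x_{k,j} - mean_j), with n-1 = 3:
  s[U,U] = ((-1.75)·(-1.75) + (1.25)·(1.25) + (2.25)·(2.25) + (-1.75)·(-1.75)) / 3 = 12.75/3 = 4.25
  s[U,V] = ((-1.75)·(2.75) + (1.25)·(2.75) + (2.25)·(-1.25) + (-1.75)·(-4.25)) / 3 = 3.25/3 = 1.0833
  s[V,V] = ((2.75)·(2.75) + (2.75)·(2.75) + (-1.25)·(-1.25) + (-4.25)·(-4.25)) / 3 = 34.75/3 = 11.5833
  Sample standard deviations s_i = √(s[i,i]):
  s(U) = √(4.25) = 2.0616
  s(V) = √(11.5833) = 3.4034

Step 3 — r_{ij} = s_{ij} / (s_i · s_j):
  r[U,U] = 1 (diagonal).
  r[U,V] = 1.0833 / (2.0616 · 3.4034) = 1.0833 / 7.0163 = 0.1544
  r[V,V] = 1 (diagonal).

R is symmetric with unit diagonal. Assembling:

R = [[1, 0.1544],
 [0.1544, 1]]
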